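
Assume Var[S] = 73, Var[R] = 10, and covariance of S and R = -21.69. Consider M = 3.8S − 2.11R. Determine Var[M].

Var[M] = 1446.46184

Var[M] = a²·Var[S] + b²·Var[R] + 2ab·covariance of S and R with a = 3.8, b = -2.11.
= 3.8²·73 + (-2.11)²·10 + 2·3.8·(-2.11)·(-21.69)
= 1054.12 + 44.521 + 347.82084 = 1446.46184.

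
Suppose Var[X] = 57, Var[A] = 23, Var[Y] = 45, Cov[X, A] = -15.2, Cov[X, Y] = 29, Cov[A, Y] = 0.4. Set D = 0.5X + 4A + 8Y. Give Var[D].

Var[D] = a²·Var[X] + b²·Var[A] + c²·Var[Y] + 2ab·Cov[X, A] + 2ac·Cov[X, Y] + 2bc·Cov[A, Y], with a = 0.5, b = 4, c = 8.
= 14.25 + 368 + 2880 + (-60.8) + 232 + 25.6
= 3459.05.

Var[D] = 3459.05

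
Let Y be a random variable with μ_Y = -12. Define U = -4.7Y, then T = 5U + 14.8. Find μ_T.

μ_T = 296.8

μ_U = (-4.7)·(-12) = 56.4.
μ_T = 5·56.4 + 14.8 = 296.8.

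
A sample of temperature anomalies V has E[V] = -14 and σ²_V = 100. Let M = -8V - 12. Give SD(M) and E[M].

M = -8V - 12 is linear with a = -8, b = -12.
SD(V) = √100 = 10.
SD(M) = |a|·SD(V) = |-8|·10 = 80.
E[M] = a·E[V] + b = (-8)·(-14) + (-12) = 100.

SD(M) = 80, E[M] = 100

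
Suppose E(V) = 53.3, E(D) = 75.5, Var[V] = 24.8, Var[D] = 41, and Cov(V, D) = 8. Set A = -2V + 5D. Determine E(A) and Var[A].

E(A) = (-2)·E(V) + 5·E(D) = (-2)·53.3 + 5·75.5 = 270.9.
Var[A] = a²·Var[V] + b²·Var[D] + 2ab·Cov(V, D) with a = -2, b = 5.
= (-2)²·24.8 + 5²·41 + 2·(-2)·5·8
= 99.2 + 1025 + (-160) = 964.2.

E(A) = 270.9, Var[A] = 964.2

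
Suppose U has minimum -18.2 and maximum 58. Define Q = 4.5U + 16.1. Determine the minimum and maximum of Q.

a = 4.5 > 0, so min(Q) = a·min(U)+b = 4.5·(-18.2) + 16.1 = -65.8 and max(Q) = 4.5·58 + 16.1 = 277.1.

min(Q) = -65.8, max(Q) = 277.1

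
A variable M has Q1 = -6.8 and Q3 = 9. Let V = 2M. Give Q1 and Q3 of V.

a = 2 > 0: Q1(V) = a·Q1(M)+b = -13.6, Q3(V) = a·Q3(M)+b = 18.

Q1(V) = -13.6, Q3(V) = 18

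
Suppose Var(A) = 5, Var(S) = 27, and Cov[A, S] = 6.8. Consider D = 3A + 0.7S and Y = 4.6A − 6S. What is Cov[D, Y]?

By bilinearity, Cov[D, Y] = ac·Var(A) + bd·Var(S) + (ad+bc)·Cov[A, S], with a=3, b=0.7, c=4.6, d=-6.
ac·Var(A) = 3·4.6·5 = 69
bd·Var(S) = 0.7·(-6)·27 = -113.4
(ad+bc)·Cov[A, S] = (-14.78)·6.8 = -100.504
Cov[D, Y] = 69 + (-113.4) + (-100.504) = -144.904.

Cov[D, Y] = -144.904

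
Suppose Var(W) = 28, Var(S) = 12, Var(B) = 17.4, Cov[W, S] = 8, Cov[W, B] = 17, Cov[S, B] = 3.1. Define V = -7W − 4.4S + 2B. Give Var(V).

Var(V) = a²·Var(W) + b²·Var(S) + c²·Var(B) + 2ab·Cov[W, S] + 2ac·Cov[W, B] + 2bc·Cov[S, B], with a = -7, b = -4.4, c = 2.
= 1372 + 232.32 + 69.6 + 492.8 + (-476) + (-54.56)
= 1636.16.

Var(V) = 1636.16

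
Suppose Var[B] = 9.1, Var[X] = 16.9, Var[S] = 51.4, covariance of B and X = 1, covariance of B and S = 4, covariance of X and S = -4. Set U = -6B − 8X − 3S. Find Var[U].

Var[U] = a²·Var[B] + b²·Var[X] + c²·Var[S] + 2ab·covariance of B and X + 2ac·covariance of B and S + 2bc·covariance of X and S, with a = -6, b = -8, c = -3.
= 327.6 + 1081.6 + 462.6 + 96 + 144 + (-192)
= 1919.8.

Var[U] = 1919.8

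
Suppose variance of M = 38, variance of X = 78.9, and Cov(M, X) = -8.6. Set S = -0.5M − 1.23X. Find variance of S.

variance of S = a²·variance of M + b²·variance of X + 2ab·Cov(M, X) with a = -0.5, b = -1.23.
= (-0.5)²·38 + (-1.23)²·78.9 + 2·(-0.5)·(-1.23)·(-8.6)
= 9.5 + 119.36781 + (-10.578) = 118.28981.

variance of S = 118.28981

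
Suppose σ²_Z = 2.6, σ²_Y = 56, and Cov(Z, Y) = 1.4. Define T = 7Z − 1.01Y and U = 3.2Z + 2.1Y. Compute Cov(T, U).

By bilinearity, Cov(T, U) = ac·σ²_Z + bd·σ²_Y + (ad+bc)·Cov(Z, Y), with a=7, b=-1.01, c=3.2, d=2.1.
ac·σ²_Z = 7·3.2·2.6 = 58.24
bd·σ²_Y = (-1.01)·2.1·56 = -118.776
(ad+bc)·Cov(Z, Y) = (11.468)·1.4 = 16.0552
Cov(T, U) = 58.24 + (-118.776) + 16.0552 = -44.4808.

Cov(T, U) = -44.4808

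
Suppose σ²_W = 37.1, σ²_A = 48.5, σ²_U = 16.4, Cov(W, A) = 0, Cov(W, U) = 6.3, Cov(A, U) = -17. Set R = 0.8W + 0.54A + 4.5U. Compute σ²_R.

σ²_R = 332.7266

σ²_R = a²·σ²_W + b²·σ²_A + c²·σ²_U + 2ab·Cov(W, A) + 2ac·Cov(W, U) + 2bc·Cov(A, U), with a = 0.8, b = 0.54, c = 4.5.
= 23.744 + 14.1426 + 332.1 + 0 + 45.36 + (-82.62)
= 332.7266.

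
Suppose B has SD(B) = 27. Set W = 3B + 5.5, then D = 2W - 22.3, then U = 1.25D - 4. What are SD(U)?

SD(U) = 202.5

SD(W) = |3|·27 = 81.
SD(D) = |2|·81 = 162.
SD(U) = |1.25|·162 = 202.5.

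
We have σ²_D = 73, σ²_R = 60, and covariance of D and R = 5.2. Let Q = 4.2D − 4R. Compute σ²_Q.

σ²_Q = a²·σ²_D + b²·σ²_R + 2ab·covariance of D and R with a = 4.2, b = -4.
= 4.2²·73 + (-4)²·60 + 2·4.2·(-4)·5.2
= 1287.72 + 960 + (-174.72) = 2073.

σ²_Q = 2073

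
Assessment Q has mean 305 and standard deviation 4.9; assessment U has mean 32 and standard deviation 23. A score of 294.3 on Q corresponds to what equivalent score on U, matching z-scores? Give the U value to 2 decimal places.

z = (294.3 − 305)/4.9 ≈ -2.1837.
U = 32 + z·23 = 32 + (294.3 − 305)·23/4.9 ≈ -18.22.

U = -18.22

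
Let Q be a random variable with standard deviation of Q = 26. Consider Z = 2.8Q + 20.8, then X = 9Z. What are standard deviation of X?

standard deviation of Z = |2.8|·26 = 72.8.
standard deviation of X = |9|·72.8 = 655.2.

standard deviation of X = 655.2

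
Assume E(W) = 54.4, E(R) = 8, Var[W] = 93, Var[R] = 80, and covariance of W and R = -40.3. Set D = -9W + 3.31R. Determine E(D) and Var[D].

E(D) = (-9)·E(W) + 3.31·E(R) = (-9)·54.4 + 3.31·8 = -463.12.
Var[D] = a²·Var[W] + b²·Var[R] + 2ab·covariance of W and R with a = -9, b = 3.31.
= (-9)²·93 + 3.31²·80 + 2·(-9)·3.31·(-40.3)
= 7533 + 876.488 + 2401.074 = 10810.562.

E(D) = -463.12, Var[D] = 10810.562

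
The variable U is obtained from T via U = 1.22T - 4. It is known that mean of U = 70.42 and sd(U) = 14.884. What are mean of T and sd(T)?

From U = 1.22T - 4: mean of U = a·mean of T + b, so mean of T = (mean of U − b)/a = (70.42 − (-4))/1.22 = 61.
sd(U) = |a|·sd(T), so sd(T) = 14.884/|1.22| = 12.2.

mean of T = 61, sd(T) = 12.2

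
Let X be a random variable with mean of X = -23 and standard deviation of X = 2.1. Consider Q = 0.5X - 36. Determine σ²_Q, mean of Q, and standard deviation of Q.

Q = 0.5X - 36 is linear with a = 0.5, b = -36.
σ²_X = 2.1² = 4.41.
σ²_Q = a²·σ²_X = 0.5²·4.41 = 1.1025 (the additive constant -36 does not affect variance).
mean of Q = a·mean of X + b = 0.5·(-23) + (-36) = -47.5.
standard deviation of Q = |a|·standard deviation of X = |0.5|·2.1 = 1.05.

σ²_Q = 1.1025, mean of Q = -47.5, standard deviation of Q = 1.05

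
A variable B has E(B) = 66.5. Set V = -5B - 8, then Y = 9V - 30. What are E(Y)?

E(V) = (-5)·66.5 + (-8) = -340.5.
E(Y) = 9·(-340.5) + (-30) = -3094.5.

E(Y) = -3094.5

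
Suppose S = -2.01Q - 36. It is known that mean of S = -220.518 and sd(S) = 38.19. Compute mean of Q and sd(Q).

From S = -2.01Q - 36: mean of S = a·mean of Q + b, so mean of Q = (mean of S − b)/a = (-220.518 − (-36))/(-2.01) = 91.8.
sd(S) = |a|·sd(Q), so sd(Q) = 38.19/|-2.01| = 19.

mean of Q = 91.8, sd(Q) = 19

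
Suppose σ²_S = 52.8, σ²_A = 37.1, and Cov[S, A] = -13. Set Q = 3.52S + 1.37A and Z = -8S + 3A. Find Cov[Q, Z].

Cov[Q, Z] = -1329.167

By bilinearity, Cov[Q, Z] = ac·σ²_S + bd·σ²_A + (ad+bc)·Cov[S, A], with a=3.52, b=1.37, c=-8, d=3.
ac·σ²_S = 3.52·(-8)·52.8 = -1486.848
bd·σ²_A = 1.37·3·37.1 = 152.481
(ad+bc)·Cov[S, A] = (-0.4)·(-13) = 5.2
Cov[Q, Z] = -1486.848 + 152.481 + 5.2 = -1329.167.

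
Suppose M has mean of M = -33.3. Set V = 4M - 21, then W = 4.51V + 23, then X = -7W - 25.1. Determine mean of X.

mean of X = 4681.994

mean of V = 4·(-33.3) + (-21) = -154.2.
mean of W = 4.51·(-154.2) + 23 = -672.442.
mean of X = (-7)·(-672.442) + (-25.1) = 4681.994.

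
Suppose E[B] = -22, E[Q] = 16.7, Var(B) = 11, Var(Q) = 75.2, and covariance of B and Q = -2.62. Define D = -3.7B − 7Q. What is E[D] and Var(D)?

E[D] = (-3.7)·E[B] + (-7)·E[Q] = (-3.7)·(-22) + (-7)·16.7 = -35.5.
Var(D) = a²·Var(B) + b²·Var(Q) + 2ab·covariance of B and Q with a = -3.7, b = -7.
= (-3.7)²·11 + (-7)²·75.2 + 2·(-3.7)·(-7)·(-2.62)
= 150.59 + 3684.8 + (-135.716) = 3699.674.

E[D] = -35.5, Var(D) = 3699.674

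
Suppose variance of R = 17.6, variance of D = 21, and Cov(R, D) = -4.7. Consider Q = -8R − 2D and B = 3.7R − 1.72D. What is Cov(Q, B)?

By bilinearity, Cov(Q, B) = ac·variance of R + bd·variance of D + (ad+bc)·Cov(R, D), with a=-8, b=-2, c=3.7, d=-1.72.
ac·variance of R = (-8)·3.7·17.6 = -520.96
bd·variance of D = (-2)·(-1.72)·21 = 72.24
(ad+bc)·Cov(R, D) = (6.36)·(-4.7) = -29.892
Cov(Q, B) = -520.96 + 72.24 + (-29.892) = -478.612.

Cov(Q, B) = -478.612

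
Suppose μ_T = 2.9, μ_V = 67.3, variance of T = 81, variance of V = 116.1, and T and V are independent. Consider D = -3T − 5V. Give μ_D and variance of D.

μ_D = -345.2, variance of D = 3631.5

μ_D = (-3)·μ_T + (-5)·μ_V = (-3)·2.9 + (-5)·67.3 = -345.2.
variance of D = a²·variance of T + b²·variance of V + 2ab·Cov(T, V) with a = -3, b = -5.
Independence gives Cov(T, V) = 0.
= (-3)²·81 + (-5)²·116.1 + 2·(-3)·(-5)·0
= 729 + 2902.5 + 0 = 3631.5.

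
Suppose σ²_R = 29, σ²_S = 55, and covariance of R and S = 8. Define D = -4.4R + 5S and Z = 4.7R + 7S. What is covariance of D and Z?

By bilinearity, covariance of D and Z = ac·σ²_R + bd·σ²_S + (ad+bc)·covariance of R and S, with a=-4.4, b=5, c=4.7, d=7.
ac·σ²_R = (-4.4)·4.7·29 = -599.72
bd·σ²_S = 5·7·55 = 1925
(ad+bc)·covariance of R and S = (-7.3)·8 = -58.4
covariance of D and Z = -599.72 + 1925 + (-58.4) = 1266.88.

covariance of D and Z = 1266.88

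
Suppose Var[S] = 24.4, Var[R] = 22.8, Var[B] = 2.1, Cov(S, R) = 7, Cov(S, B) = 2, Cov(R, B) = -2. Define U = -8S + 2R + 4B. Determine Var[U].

Var[U] = a²·Var[S] + b²·Var[R] + c²·Var[B] + 2ab·Cov(S, R) + 2ac·Cov(S, B) + 2bc·Cov(R, B), with a = -8, b = 2, c = 4.
= 1561.6 + 91.2 + 33.6 + (-224) + (-128) + (-32)
= 1302.4.

Var[U] = 1302.4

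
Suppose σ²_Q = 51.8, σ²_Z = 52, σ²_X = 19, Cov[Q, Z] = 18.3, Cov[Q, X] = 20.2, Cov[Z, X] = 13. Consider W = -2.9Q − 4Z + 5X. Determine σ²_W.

σ²_W = 1061.398

σ²_W = a²·σ²_Q + b²·σ²_Z + c²·σ²_X + 2ab·Cov[Q, Z] + 2ac·Cov[Q, X] + 2bc·Cov[Z, X], with a = -2.9, b = -4, c = 5.
= 435.638 + 832 + 475 + 424.56 + (-585.8) + (-520)
= 1061.398.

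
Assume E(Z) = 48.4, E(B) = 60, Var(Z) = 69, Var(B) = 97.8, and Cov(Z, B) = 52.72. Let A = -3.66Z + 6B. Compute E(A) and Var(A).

E(A) = 182.856, Var(A) = 2129.634

E(A) = (-3.66)·E(Z) + 6·E(B) = (-3.66)·48.4 + 6·60 = 182.856.
Var(A) = a²·Var(Z) + b²·Var(B) + 2ab·Cov(Z, B) with a = -3.66, b = 6.
= (-3.66)²·69 + 6²·97.8 + 2·(-3.66)·6·52.72
= 924.2964 + 3520.8 + (-2315.4624) = 2129.634.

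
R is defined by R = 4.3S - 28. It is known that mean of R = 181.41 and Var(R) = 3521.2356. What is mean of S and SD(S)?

mean of S = 48.7, SD(S) = 13.8

From R = 4.3S - 28: mean of R = a·mean of S + b, so mean of S = (mean of R − b)/a = (181.41 − (-28))/4.3 = 48.7.
SD(R) = √3521.2356 = 59.34.
SD(R) = |a|·SD(S), so SD(S) = 59.34/|4.3| = 13.8.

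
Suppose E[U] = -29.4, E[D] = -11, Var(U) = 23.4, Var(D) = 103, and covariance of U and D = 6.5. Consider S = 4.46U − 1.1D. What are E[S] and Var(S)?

E[S] = -119.024, Var(S) = 526.31544

E[S] = 4.46·E[U] + (-1.1)·E[D] = 4.46·(-29.4) + (-1.1)·(-11) = -119.024.
Var(S) = a²·Var(U) + b²·Var(D) + 2ab·covariance of U and D with a = 4.46, b = -1.1.
= 4.46²·23.4 + (-1.1)²·103 + 2·4.46·(-1.1)·6.5
= 465.46344 + 124.63 + (-63.778) = 526.31544.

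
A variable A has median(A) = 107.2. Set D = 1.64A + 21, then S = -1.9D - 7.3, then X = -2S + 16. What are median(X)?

median(X) = 778.4704

median(D) = 1.64·107.2 + 21 = 196.808.
median(S) = (-1.9)·196.808 + (-7.3) = -381.2352.
median(X) = (-2)·(-381.2352) + 16 = 778.4704.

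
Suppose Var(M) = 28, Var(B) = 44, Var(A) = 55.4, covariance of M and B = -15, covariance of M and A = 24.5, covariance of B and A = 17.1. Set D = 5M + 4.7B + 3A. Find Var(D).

Var(D) = 2682.78

Var(D) = a²·Var(M) + b²·Var(B) + c²·Var(A) + 2ab·covariance of M and B + 2ac·covariance of M and A + 2bc·covariance of B and A, with a = 5, b = 4.7, c = 3.
= 700 + 971.96 + 498.6 + (-705) + 735 + 482.22
= 2682.78.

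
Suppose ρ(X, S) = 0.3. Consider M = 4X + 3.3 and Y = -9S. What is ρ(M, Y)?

Linear rescalings preserve |correlation|; the slopes 4 and -9 have opposite signs, so the correlation flips sign: ρ(M, Y) = −ρ(X, S) = -0.3.

ρ(M, Y) = -0.3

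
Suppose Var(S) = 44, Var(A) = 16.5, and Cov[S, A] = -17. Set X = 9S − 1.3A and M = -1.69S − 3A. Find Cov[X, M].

By bilinearity, Cov[X, M] = ac·Var(S) + bd·Var(A) + (ad+bc)·Cov[S, A], with a=9, b=-1.3, c=-1.69, d=-3.
ac·Var(S) = 9·(-1.69)·44 = -669.24
bd·Var(A) = (-1.3)·(-3)·16.5 = 64.35
(ad+bc)·Cov[S, A] = (-24.803)·(-17) = 421.651
Cov[X, M] = -669.24 + 64.35 + 421.651 = -183.239.

Cov[X, M] = -183.239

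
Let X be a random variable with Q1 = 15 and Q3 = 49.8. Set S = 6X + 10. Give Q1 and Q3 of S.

a = 6 > 0: Q1(S) = a·Q1(X)+b = 100, Q3(S) = a·Q3(X)+b = 308.8.

Q1(S) = 100, Q3(S) = 308.8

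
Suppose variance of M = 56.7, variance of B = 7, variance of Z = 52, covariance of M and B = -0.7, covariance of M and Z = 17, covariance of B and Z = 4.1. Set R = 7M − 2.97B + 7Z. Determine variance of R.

variance of R = 6912.6743

variance of R = a²·variance of M + b²·variance of B + c²·variance of Z + 2ab·covariance of M and B + 2ac·covariance of M and Z + 2bc·covariance of B and Z, with a = 7, b = -2.97, c = 7.
= 2778.3 + 61.7463 + 2548 + 29.106 + 1666 + (-170.478)
= 6912.6743.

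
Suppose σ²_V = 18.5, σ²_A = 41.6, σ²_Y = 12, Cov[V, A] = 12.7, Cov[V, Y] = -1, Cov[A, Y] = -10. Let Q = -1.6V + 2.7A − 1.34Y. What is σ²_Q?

σ²_Q = a²·σ²_V + b²·σ²_A + c²·σ²_Y + 2ab·Cov[V, A] + 2ac·Cov[V, Y] + 2bc·Cov[A, Y], with a = -1.6, b = 2.7, c = -1.34.
= 47.36 + 303.264 + 21.5472 + (-109.728) + (-4.288) + 72.36
= 330.5152.

σ²_Q = 330.5152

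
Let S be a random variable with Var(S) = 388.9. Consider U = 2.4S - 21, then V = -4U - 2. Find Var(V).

Var(V) = 35841.024

Var(U) = 2.4²·388.9 = 2240.064.
Var(V) = (-4)²·2240.064 = 35841.024.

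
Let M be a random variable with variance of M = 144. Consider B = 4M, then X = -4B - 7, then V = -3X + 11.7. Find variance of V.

variance of V = 331776

variance of B = 4²·144 = 2304.
variance of X = (-4)²·2304 = 36864.
variance of V = (-3)²·36864 = 331776.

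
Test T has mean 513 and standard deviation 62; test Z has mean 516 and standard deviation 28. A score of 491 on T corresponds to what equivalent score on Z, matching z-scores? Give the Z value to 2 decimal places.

Z = 506.06

z = (491 − 513)/62 ≈ -0.3548.
Z = 516 + z·28 = 516 + (491 − 513)·28/62 ≈ 506.06.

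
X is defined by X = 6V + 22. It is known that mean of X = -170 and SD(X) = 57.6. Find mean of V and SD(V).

From X = 6V + 22: mean of X = a·mean of V + b, so mean of V = (mean of X − b)/a = (-170 − 22)/6 = -32.
SD(X) = |a|·SD(V), so SD(V) = 57.6/|6| = 9.6.

mean of V = -32, SD(V) = 9.6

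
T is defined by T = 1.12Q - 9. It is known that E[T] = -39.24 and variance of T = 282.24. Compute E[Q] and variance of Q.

E[Q] = -27, variance of Q = 225

From T = 1.12Q - 9: E[T] = a·E[Q] + b, so E[Q] = (E[T] − b)/a = (-39.24 − (-9))/1.12 = -27.
variance of T = a²·variance of Q, so variance of Q = 282.24/1.12² = 225.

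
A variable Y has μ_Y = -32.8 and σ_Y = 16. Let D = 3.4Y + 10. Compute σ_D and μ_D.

D = 3.4Y + 10 is linear with a = 3.4, b = 10.
σ_D = |a|·σ_Y = |3.4|·16 = 54.4.
μ_D = a·μ_Y + b = 3.4·(-32.8) + 10 = -101.52.

σ_D = 54.4, μ_D = -101.52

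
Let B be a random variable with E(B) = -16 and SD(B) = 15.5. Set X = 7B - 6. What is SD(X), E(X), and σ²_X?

SD(X) = 108.5, E(X) = -118, σ²_X = 11772.25

X = 7B - 6 is linear with a = 7, b = -6.
SD(X) = |a|·SD(B) = |7|·15.5 = 108.5.
E(X) = a·E(B) + b = 7·(-16) + (-6) = -118.
σ²_B = 15.5² = 240.25.
σ²_X = a²·σ²_B = 7²·240.25 = 11772.25 (the additive constant -6 does not affect variance).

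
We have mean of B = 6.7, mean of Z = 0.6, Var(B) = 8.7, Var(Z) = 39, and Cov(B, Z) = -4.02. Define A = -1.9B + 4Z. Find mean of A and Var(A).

mean of A = (-1.9)·mean of B + 4·mean of Z = (-1.9)·6.7 + 4·0.6 = -10.33.
Var(A) = a²·Var(B) + b²·Var(Z) + 2ab·Cov(B, Z) with a = -1.9, b = 4.
= (-1.9)²·8.7 + 4²·39 + 2·(-1.9)·4·(-4.02)
= 31.407 + 624 + 61.104 = 716.511.

mean of A = -10.33, Var(A) = 716.511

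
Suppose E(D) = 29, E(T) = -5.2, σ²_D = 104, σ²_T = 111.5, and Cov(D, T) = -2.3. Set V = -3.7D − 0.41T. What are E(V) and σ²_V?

E(V) = (-3.7)·E(D) + (-0.41)·E(T) = (-3.7)·29 + (-0.41)·(-5.2) = -105.168.
σ²_V = a²·σ²_D + b²·σ²_T + 2ab·Cov(D, T) with a = -3.7, b = -0.41.
= (-3.7)²·104 + (-0.41)²·111.5 + 2·(-3.7)·(-0.41)·(-2.3)
= 1423.76 + 18.74315 + (-6.9782) = 1435.52495.

E(V) = -105.168, σ²_V = 1435.52495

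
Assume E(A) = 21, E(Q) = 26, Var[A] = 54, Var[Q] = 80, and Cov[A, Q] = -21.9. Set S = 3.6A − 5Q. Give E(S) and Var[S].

E(S) = -54.4, Var[S] = 3488.24

E(S) = 3.6·E(A) + (-5)·E(Q) = 3.6·21 + (-5)·26 = -54.4.
Var[S] = a²·Var[A] + b²·Var[Q] + 2ab·Cov[A, Q] with a = 3.6, b = -5.
= 3.6²·54 + (-5)²·80 + 2·3.6·(-5)·(-21.9)
= 699.84 + 2000 + 788.4 = 3488.24.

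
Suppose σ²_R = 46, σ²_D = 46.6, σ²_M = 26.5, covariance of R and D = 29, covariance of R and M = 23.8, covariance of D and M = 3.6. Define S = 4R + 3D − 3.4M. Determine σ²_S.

σ²_S = 1436.94

σ²_S = a²·σ²_R + b²·σ²_D + c²·σ²_M + 2ab·covariance of R and D + 2ac·covariance of R and M + 2bc·covariance of D and M, with a = 4, b = 3, c = -3.4.
= 736 + 419.4 + 306.34 + 696 + (-647.36) + (-73.44)
= 1436.94.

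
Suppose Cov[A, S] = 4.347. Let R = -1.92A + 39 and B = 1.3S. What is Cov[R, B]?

Cov[R, B] = -10.850112

Cov[R, B] = a·c·Cov[A, S] = (-1.92)·1.3·4.347 = -10.850112. Additive constants drop out.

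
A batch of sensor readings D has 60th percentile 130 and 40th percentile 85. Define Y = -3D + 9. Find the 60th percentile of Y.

Since a = -3 < 0 the transformation is decreasing, reversing order: the 60th percentile of Y corresponds to the 40th percentile of D.
So P_{60}(Y) = a·P_{40}(D) + b = (-3)·85 + 9 = -246.

60th percentile of Y = -246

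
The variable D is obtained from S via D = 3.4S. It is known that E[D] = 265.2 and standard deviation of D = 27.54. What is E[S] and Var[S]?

From D = 3.4S: E[D] = a·E[S] + b, so E[S] = (E[D] − b)/a = (265.2 − 0)/3.4 = 78.
Var[D] = 27.54² = 758.4516.
Var[D] = a²·Var[S], so Var[S] = 758.4516/3.4² = 65.61.

E[S] = 78, Var[S] = 65.61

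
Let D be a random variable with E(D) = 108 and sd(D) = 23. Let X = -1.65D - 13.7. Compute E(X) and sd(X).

X = -1.65D - 13.7 is linear with a = -1.65, b = -13.7.
E(X) = a·E(D) + b = (-1.65)·108 + (-13.7) = -191.9.
sd(X) = |a|·sd(D) = |-1.65|·23 = 37.95.

E(X) = -191.9, sd(X) = 37.95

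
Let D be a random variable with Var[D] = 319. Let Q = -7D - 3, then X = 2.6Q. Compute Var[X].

Var[Q] = (-7)²·319 = 15631.
Var[X] = 2.6²·15631 = 105665.56.

Var[X] = 105665.56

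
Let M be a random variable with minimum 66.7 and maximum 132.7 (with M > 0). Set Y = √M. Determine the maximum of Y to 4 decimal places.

√M is increasing on this domain, so max(Y) comes from max(M) = 132.7: max(Y) = √(132.7) ≈ 11.5195.

max(Y) = 11.5195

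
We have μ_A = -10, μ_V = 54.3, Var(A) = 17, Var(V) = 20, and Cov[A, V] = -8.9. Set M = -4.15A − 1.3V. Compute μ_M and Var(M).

μ_M = (-4.15)·μ_A + (-1.3)·μ_V = (-4.15)·(-10) + (-1.3)·54.3 = -29.09.
Var(M) = a²·Var(A) + b²·Var(V) + 2ab·Cov[A, V] with a = -4.15, b = -1.3.
= (-4.15)²·17 + (-1.3)²·20 + 2·(-4.15)·(-1.3)·(-8.9)
= 292.7825 + 33.8 + (-96.031) = 230.5515.

μ_M = -29.09, Var(M) = 230.5515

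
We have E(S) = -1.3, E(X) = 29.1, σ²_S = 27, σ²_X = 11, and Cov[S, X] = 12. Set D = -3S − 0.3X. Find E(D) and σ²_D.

E(D) = -4.83, σ²_D = 265.59

E(D) = (-3)·E(S) + (-0.3)·E(X) = (-3)·(-1.3) + (-0.3)·29.1 = -4.83.
σ²_D = a²·σ²_S + b²·σ²_X + 2ab·Cov[S, X] with a = -3, b = -0.3.
= (-3)²·27 + (-0.3)²·11 + 2·(-3)·(-0.3)·12
= 243 + 0.99 + 21.6 = 265.59.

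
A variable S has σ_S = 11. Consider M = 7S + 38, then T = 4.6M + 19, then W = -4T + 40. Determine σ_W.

σ_W = 1416.8

σ_M = |7|·11 = 77.
σ_T = |4.6|·77 = 354.2.
σ_W = |-4|·354.2 = 1416.8.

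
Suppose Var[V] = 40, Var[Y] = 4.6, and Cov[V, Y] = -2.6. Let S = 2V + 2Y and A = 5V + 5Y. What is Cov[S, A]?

Cov[S, A] = 394

By bilinearity, Cov[S, A] = ac·Var[V] + bd·Var[Y] + (ad+bc)·Cov[V, Y], with a=2, b=2, c=5, d=5.
ac·Var[V] = 2·5·40 = 400
bd·Var[Y] = 2·5·4.6 = 46
(ad+bc)·Cov[V, Y] = (20)·(-2.6) = -52
Cov[S, A] = 400 + 46 + (-52) = 394.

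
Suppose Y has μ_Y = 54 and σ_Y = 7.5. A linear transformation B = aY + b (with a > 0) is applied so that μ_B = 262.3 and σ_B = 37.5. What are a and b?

a = 5, b = -7.7

σ_B = a·σ_Y (a > 0), so a = 37.5/7.5 = 5.
μ_B = a·μ_Y + b, so b = 262.3 − 5·54 = -7.7.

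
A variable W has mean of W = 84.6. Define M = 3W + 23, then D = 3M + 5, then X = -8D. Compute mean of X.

mean of X = -6683.2

mean of M = 3·84.6 + 23 = 276.8.
mean of D = 3·276.8 + 5 = 835.4.
mean of X = (-8)·835.4 = -6683.2.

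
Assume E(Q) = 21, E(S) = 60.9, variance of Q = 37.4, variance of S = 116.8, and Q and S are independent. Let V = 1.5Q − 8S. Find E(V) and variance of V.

E(V) = 1.5·E(Q) + (-8)·E(S) = 1.5·21 + (-8)·60.9 = -455.7.
variance of V = a²·variance of Q + b²·variance of S + 2ab·Cov[Q, S] with a = 1.5, b = -8.
Independence gives Cov[Q, S] = 0.
= 1.5²·37.4 + (-8)²·116.8 + 2·1.5·(-8)·0
= 84.15 + 7475.2 + 0 = 7559.35.

E(V) = -455.7, variance of V = 7559.35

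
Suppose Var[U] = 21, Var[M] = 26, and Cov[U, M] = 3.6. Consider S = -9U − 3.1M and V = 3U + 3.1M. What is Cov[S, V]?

By bilinearity, Cov[S, V] = ac·Var[U] + bd·Var[M] + (ad+bc)·Cov[U, M], with a=-9, b=-3.1, c=3, d=3.1.
ac·Var[U] = (-9)·3·21 = -567
bd·Var[M] = (-3.1)·3.1·26 = -249.86
(ad+bc)·Cov[U, M] = (-37.2)·3.6 = -133.92
Cov[S, V] = -567 + (-249.86) + (-133.92) = -950.78.

Cov[S, V] = -950.78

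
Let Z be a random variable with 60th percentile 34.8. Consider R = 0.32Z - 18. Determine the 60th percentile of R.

Since a = 0.32 > 0 the transformation is increasing, so the 60th percentile of R = a·(P_{60} of Z) + b = 0.32·34.8 + (-18) = -6.864.

60th percentile of R = -6.864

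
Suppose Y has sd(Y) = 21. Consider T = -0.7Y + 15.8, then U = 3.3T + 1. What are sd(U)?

sd(U) = 48.51

sd(T) = |-0.7|·21 = 14.7.
sd(U) = |3.3|·14.7 = 48.51.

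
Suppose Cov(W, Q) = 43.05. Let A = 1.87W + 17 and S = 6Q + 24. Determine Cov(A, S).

Cov(A, S) = a·c·Cov(W, Q) = 1.87·6·43.05 = 483.021. Additive constants drop out.

Cov(A, S) = 483.021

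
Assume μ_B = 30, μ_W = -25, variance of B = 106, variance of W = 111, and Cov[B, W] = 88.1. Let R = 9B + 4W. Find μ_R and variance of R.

μ_R = 9·μ_B + 4·μ_W = 9·30 + 4·(-25) = 170.
variance of R = a²·variance of B + b²·variance of W + 2ab·Cov[B, W] with a = 9, b = 4.
= 9²·106 + 4²·111 + 2·9·4·88.1
= 8586 + 1776 + 6343.2 = 16705.2.

μ_R = 170, variance of R = 16705.2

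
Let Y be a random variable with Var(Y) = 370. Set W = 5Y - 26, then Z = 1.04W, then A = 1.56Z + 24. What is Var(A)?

Var(W) = 5²·370 = 9250.
Var(Z) = 1.04²·9250 = 10004.8.
Var(A) = 1.56²·10004.8 = 24347.68128.

Var(A) = 24347.68128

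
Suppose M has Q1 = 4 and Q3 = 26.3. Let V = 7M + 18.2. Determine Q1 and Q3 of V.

Q1(V) = 46.2, Q3(V) = 202.3

a = 7 > 0: Q1(V) = a·Q1(M)+b = 46.2, Q3(V) = a·Q3(M)+b = 202.3.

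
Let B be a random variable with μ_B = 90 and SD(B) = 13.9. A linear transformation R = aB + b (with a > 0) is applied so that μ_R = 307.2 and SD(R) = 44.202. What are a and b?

SD(R) = a·SD(B) (a > 0), so a = 44.202/13.9 = 3.18.
μ_R = a·μ_B + b, so b = 307.2 − 3.18·90 = 21.

a = 3.18, b = 21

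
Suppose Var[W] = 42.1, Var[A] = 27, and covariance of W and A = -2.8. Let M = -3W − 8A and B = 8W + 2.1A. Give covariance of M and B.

By bilinearity, covariance of M and B = ac·Var[W] + bd·Var[A] + (ad+bc)·covariance of W and A, with a=-3, b=-8, c=8, d=2.1.
ac·Var[W] = (-3)·8·42.1 = -1010.4
bd·Var[A] = (-8)·2.1·27 = -453.6
(ad+bc)·covariance of W and A = (-70.3)·(-2.8) = 196.84
covariance of M and B = -1010.4 + (-453.6) + 196.84 = -1267.16.

covariance of M and B = -1267.16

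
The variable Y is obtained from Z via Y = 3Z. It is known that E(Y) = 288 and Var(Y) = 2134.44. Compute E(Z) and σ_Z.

E(Z) = 96, σ_Z = 15.4

From Y = 3Z: E(Y) = a·E(Z) + b, so E(Z) = (E(Y) − b)/a = (288 − 0)/3 = 96.
σ_Y = √2134.44 = 46.2.
σ_Y = |a|·σ_Z, so σ_Z = 46.2/|3| = 15.4.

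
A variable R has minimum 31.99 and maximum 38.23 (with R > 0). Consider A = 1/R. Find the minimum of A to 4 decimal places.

1/R is decreasing on this domain, so min(A) comes from max(R) = 38.23: min(A) = 1/(38.23) ≈ 0.0262.

min(A) = 0.0262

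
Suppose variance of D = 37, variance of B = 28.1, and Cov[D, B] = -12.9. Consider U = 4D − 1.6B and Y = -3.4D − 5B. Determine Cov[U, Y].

By bilinearity, Cov[U, Y] = ac·variance of D + bd·variance of B + (ad+bc)·Cov[D, B], with a=4, b=-1.6, c=-3.4, d=-5.
ac·variance of D = 4·(-3.4)·37 = -503.2
bd·variance of B = (-1.6)·(-5)·28.1 = 224.8
(ad+bc)·Cov[D, B] = (-14.56)·(-12.9) = 187.824
Cov[U, Y] = -503.2 + 224.8 + 187.824 = -90.576.

Cov[U, Y] = -90.576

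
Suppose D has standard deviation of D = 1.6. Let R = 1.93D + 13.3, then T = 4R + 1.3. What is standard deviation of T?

standard deviation of T = 12.352

standard deviation of R = |1.93|·1.6 = 3.088.
standard deviation of T = |4|·3.088 = 12.352.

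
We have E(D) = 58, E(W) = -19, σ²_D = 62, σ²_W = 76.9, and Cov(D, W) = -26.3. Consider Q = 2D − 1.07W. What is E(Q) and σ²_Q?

E(Q) = 2·E(D) + (-1.07)·E(W) = 2·58 + (-1.07)·(-19) = 136.33.
σ²_Q = a²·σ²_D + b²·σ²_W + 2ab·Cov(D, W) with a = 2, b = -1.07.
= 2²·62 + (-1.07)²·76.9 + 2·2·(-1.07)·(-26.3)
= 248 + 88.04281 + 112.564 = 448.60681.

E(Q) = 136.33, σ²_Q = 448.60681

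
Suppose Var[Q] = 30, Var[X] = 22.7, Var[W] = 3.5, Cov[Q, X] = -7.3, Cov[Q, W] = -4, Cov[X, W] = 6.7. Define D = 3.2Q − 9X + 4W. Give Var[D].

Var[D] = 2037.58

Var[D] = a²·Var[Q] + b²·Var[X] + c²·Var[W] + 2ab·Cov[Q, X] + 2ac·Cov[Q, W] + 2bc·Cov[X, W], with a = 3.2, b = -9, c = 4.
= 307.2 + 1838.7 + 56 + 420.48 + (-102.4) + (-482.4)
= 2037.58.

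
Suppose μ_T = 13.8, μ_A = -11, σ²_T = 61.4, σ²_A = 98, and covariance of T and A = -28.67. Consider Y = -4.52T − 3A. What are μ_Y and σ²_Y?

μ_Y = (-4.52)·μ_T + (-3)·μ_A = (-4.52)·13.8 + (-3)·(-11) = -29.376.
σ²_Y = a²·σ²_T + b²·σ²_A + 2ab·covariance of T and A with a = -4.52, b = -3.
= (-4.52)²·61.4 + (-3)²·98 + 2·(-4.52)·(-3)·(-28.67)
= 1254.42656 + 882 + (-777.5304) = 1358.89616.

μ_Y = -29.376, σ²_Y = 1358.89616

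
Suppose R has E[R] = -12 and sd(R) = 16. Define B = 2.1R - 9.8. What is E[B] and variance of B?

B = 2.1R - 9.8 is linear with a = 2.1, b = -9.8.
E[B] = a·E[R] + b = 2.1·(-12) + (-9.8) = -35.
variance of R = 16² = 256.
variance of B = a²·variance of R = 2.1²·256 = 1128.96 (the additive constant -9.8 does not affect variance).

E[B] = -35, variance of B = 1128.96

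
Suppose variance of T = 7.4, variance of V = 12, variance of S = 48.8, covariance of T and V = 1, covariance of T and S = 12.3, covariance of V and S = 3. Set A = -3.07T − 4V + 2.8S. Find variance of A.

variance of A = a²·variance of T + b²·variance of V + c²·variance of S + 2ab·covariance of T and V + 2ac·covariance of T and S + 2bc·covariance of V and S, with a = -3.07, b = -4, c = 2.8.
= 69.74426 + 192 + 382.592 + 24.56 + (-211.4616) + (-67.2)
= 390.23466.

variance of A = 390.23466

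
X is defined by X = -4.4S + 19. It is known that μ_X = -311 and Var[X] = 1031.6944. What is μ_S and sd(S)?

From X = -4.4S + 19: μ_X = a·μ_S + b, so μ_S = (μ_X − b)/a = (-311 − 19)/(-4.4) = 75.
sd(X) = √1031.6944 = 32.12.
sd(X) = |a|·sd(S), so sd(S) = 32.12/|-4.4| = 7.3.

μ_S = 75, sd(S) = 7.3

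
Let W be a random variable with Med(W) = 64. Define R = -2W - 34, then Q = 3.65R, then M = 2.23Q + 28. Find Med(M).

Med(M) = -1290.599

Med(R) = (-2)·64 + (-34) = -162.
Med(Q) = 3.65·(-162) = -591.3.
Med(M) = 2.23·(-591.3) + 28 = -1290.599.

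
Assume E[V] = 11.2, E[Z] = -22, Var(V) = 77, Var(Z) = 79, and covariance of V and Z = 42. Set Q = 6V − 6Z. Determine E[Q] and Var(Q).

E[Q] = 199.2, Var(Q) = 2592

E[Q] = 6·E[V] + (-6)·E[Z] = 6·11.2 + (-6)·(-22) = 199.2.
Var(Q) = a²·Var(V) + b²·Var(Z) + 2ab·covariance of V and Z with a = 6, b = -6.
= 6²·77 + (-6)²·79 + 2·6·(-6)·42
= 2772 + 2844 + (-3024) = 2592.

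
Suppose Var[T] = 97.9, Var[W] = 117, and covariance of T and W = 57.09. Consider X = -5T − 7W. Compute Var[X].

Var[X] = 12176.8

Var[X] = a²·Var[T] + b²·Var[W] + 2ab·covariance of T and W with a = -5, b = -7.
= (-5)²·97.9 + (-7)²·117 + 2·(-5)·(-7)·57.09
= 2447.5 + 5733 + 3996.3 = 12176.8.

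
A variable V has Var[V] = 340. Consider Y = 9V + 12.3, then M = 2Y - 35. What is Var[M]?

Var[Y] = 9²·340 = 27540.
Var[M] = 2²·27540 = 110160.

Var[M] = 110160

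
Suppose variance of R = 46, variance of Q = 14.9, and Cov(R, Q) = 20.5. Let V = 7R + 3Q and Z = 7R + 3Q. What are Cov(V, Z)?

Cov(V, Z) = 3249.1

By bilinearity, Cov(V, Z) = ac·variance of R + bd·variance of Q + (ad+bc)·Cov(R, Q), with a=7, b=3, c=7, d=3.
ac·variance of R = 7·7·46 = 2254
bd·variance of Q = 3·3·14.9 = 134.1
(ad+bc)·Cov(R, Q) = (42)·20.5 = 861
Cov(V, Z) = 2254 + 134.1 + 861 = 3249.1.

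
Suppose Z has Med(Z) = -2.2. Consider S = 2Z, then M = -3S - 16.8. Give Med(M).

Med(S) = 2·(-2.2) = -4.4.
Med(M) = (-3)·(-4.4) + (-16.8) = -3.6.

Med(M) = -3.6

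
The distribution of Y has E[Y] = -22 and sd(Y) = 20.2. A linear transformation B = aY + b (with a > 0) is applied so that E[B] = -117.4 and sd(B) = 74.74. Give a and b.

sd(B) = a·sd(Y) (a > 0), so a = 74.74/20.2 = 3.7.
E[B] = a·E[Y] + b, so b = -117.4 − 3.7·(-22) = -36.

a = 3.7, b = -36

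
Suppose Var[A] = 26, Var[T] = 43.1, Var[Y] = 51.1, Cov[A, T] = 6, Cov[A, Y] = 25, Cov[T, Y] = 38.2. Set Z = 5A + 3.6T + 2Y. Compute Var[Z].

Var[Z] = a²·Var[A] + b²·Var[T] + c²·Var[Y] + 2ab·Cov[A, T] + 2ac·Cov[A, Y] + 2bc·Cov[T, Y], with a = 5, b = 3.6, c = 2.
= 650 + 558.576 + 204.4 + 216 + 500 + 550.08
= 2679.056.

Var[Z] = 2679.056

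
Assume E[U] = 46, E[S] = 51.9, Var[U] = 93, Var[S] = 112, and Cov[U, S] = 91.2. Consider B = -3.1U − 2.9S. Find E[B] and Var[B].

E[B] = -293.11, Var[B] = 3475.426

E[B] = (-3.1)·E[U] + (-2.9)·E[S] = (-3.1)·46 + (-2.9)·51.9 = -293.11.
Var[B] = a²·Var[U] + b²·Var[S] + 2ab·Cov[U, S] with a = -3.1, b = -2.9.
= (-3.1)²·93 + (-2.9)²·112 + 2·(-3.1)·(-2.9)·91.2
= 893.73 + 941.92 + 1639.776 = 3475.426.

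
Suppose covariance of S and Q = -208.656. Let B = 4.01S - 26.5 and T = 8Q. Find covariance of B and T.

covariance of B and T = -6693.68448

covariance of B and T = a·c·covariance of S and Q = 4.01·8·(-208.656) = -6693.68448. Additive constants drop out.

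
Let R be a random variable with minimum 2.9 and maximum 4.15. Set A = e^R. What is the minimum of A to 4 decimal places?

e^R is increasing on this domain, so min(A) comes from min(R) = 2.9: min(A) = exp(2.9) ≈ 18.1741.

min(A) = 18.1741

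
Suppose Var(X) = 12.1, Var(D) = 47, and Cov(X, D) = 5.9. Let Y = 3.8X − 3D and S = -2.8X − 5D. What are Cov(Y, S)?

By bilinearity, Cov(Y, S) = ac·Var(X) + bd·Var(D) + (ad+bc)·Cov(X, D), with a=3.8, b=-3, c=-2.8, d=-5.
ac·Var(X) = 3.8·(-2.8)·12.1 = -128.744
bd·Var(D) = (-3)·(-5)·47 = 705
(ad+bc)·Cov(X, D) = (-10.6)·5.9 = -62.54
Cov(Y, S) = -128.744 + 705 + (-62.54) = 513.716.

Cov(Y, S) = 513.716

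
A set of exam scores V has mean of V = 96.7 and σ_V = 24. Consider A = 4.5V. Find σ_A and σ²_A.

A = 4.5V is linear with a = 4.5, b = 0.
σ_A = |a|·σ_V = |4.5|·24 = 108.
σ²_V = 24² = 576.
σ²_A = a²·σ²_V = 4.5²·576 = 11664.

σ_A = 108, σ²_A = 11664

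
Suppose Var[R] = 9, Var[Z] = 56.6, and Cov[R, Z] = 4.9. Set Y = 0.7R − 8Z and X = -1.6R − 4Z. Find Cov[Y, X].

Cov[Y, X] = 1850.12

By bilinearity, Cov[Y, X] = ac·Var[R] + bd·Var[Z] + (ad+bc)·Cov[R, Z], with a=0.7, b=-8, c=-1.6, d=-4.
ac·Var[R] = 0.7·(-1.6)·9 = -10.08
bd·Var[Z] = (-8)·(-4)·56.6 = 1811.2
(ad+bc)·Cov[R, Z] = (10)·4.9 = 49
Cov[Y, X] = -10.08 + 1811.2 + 49 = 1850.12.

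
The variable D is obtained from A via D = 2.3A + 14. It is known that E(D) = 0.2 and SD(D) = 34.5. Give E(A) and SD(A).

E(A) = -6, SD(A) = 15

From D = 2.3A + 14: E(D) = a·E(A) + b, so E(A) = (E(D) − b)/a = (0.2 − 14)/2.3 = -6.
SD(D) = |a|·SD(A), so SD(A) = 34.5/|2.3| = 15.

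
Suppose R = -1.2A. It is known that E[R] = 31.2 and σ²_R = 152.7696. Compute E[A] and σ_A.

From R = -1.2A: E[R] = a·E[A] + b, so E[A] = (E[R] − b)/a = (31.2 − 0)/(-1.2) = -26.
σ_R = √152.7696 = 12.36.
σ_R = |a|·σ_A, so σ_A = 12.36/|-1.2| = 10.3.

E[A] = -26, σ_A = 10.3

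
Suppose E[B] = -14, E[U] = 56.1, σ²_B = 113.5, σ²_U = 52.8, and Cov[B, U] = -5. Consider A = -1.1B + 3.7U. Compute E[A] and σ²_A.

E[A] = (-1.1)·E[B] + 3.7·E[U] = (-1.1)·(-14) + 3.7·56.1 = 222.97.
σ²_A = a²·σ²_B + b²·σ²_U + 2ab·Cov[B, U] with a = -1.1, b = 3.7.
= (-1.1)²·113.5 + 3.7²·52.8 + 2·(-1.1)·3.7·(-5)
= 137.335 + 722.832 + 40.7 = 900.867.

E[A] = 222.97, σ²_A = 900.867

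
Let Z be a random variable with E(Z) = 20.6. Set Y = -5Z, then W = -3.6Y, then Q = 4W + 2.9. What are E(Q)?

E(Y) = (-5)·20.6 = -103.
E(W) = (-3.6)·(-103) = 370.8.
E(Q) = 4·370.8 + 2.9 = 1486.1.

E(Q) = 1486.1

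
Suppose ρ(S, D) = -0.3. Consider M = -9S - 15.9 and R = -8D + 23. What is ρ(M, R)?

Linear rescalings preserve correlation up to sign; here the slopes -9 and -8 have the same sign, so ρ(M, R) = ρ(S, D) = -0.3.

ρ(M, R) = -0.3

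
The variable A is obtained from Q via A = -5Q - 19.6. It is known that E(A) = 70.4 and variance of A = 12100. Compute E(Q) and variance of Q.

E(Q) = -18, variance of Q = 484

From A = -5Q - 19.6: E(A) = a·E(Q) + b, so E(Q) = (E(A) − b)/a = (70.4 − (-19.6))/(-5) = -18.
variance of A = a²·variance of Q, so variance of Q = 12100/(-5)² = 484.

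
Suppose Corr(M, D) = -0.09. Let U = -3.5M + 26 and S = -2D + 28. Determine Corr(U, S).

Corr(U, S) = -0.09

Linear rescalings preserve correlation up to sign; here the slopes -3.5 and -2 have the same sign, so Corr(U, S) = Corr(M, D) = -0.09.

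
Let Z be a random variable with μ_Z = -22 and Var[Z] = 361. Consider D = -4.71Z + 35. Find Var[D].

D = -4.71Z + 35 is linear with a = -4.71, b = 35.
Var[D] = a²·Var[Z] = (-4.71)²·361 = 8008.4601 (the additive constant 35 does not affect variance).

Var[D] = 8008.4601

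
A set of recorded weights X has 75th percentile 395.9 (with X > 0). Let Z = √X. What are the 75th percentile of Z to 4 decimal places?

√X is increasing, so P_{75}(Z) = g(P_{75}(X)) ≈ 19.8972.

75th percentile of Z = 19.8972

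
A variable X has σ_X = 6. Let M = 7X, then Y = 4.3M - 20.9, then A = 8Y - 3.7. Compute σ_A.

σ_A = 1444.8

σ_M = |7|·6 = 42.
σ_Y = |4.3|·42 = 180.6.
σ_A = |8|·180.6 = 1444.8.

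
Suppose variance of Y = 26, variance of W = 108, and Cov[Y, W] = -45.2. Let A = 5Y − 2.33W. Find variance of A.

variance of A = 2289.4812

variance of A = a²·variance of Y + b²·variance of W + 2ab·Cov[Y, W] with a = 5, b = -2.33.
= 5²·26 + (-2.33)²·108 + 2·5·(-2.33)·(-45.2)
= 650 + 586.3212 + 1053.16 = 2289.4812.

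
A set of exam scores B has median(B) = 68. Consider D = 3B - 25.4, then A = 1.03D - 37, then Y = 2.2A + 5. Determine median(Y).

median(Y) = 328.3076

median(D) = 3·68 + (-25.4) = 178.6.
median(A) = 1.03·178.6 + (-37) = 146.958.
median(Y) = 2.2·146.958 + 5 = 328.3076.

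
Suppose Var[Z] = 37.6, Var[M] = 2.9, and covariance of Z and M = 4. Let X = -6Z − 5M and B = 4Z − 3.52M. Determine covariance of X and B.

By bilinearity, covariance of X and B = ac·Var[Z] + bd·Var[M] + (ad+bc)·covariance of Z and M, with a=-6, b=-5, c=4, d=-3.52.
ac·Var[Z] = (-6)·4·37.6 = -902.4
bd·Var[M] = (-5)·(-3.52)·2.9 = 51.04
(ad+bc)·covariance of Z and M = (1.12)·4 = 4.48
covariance of X and B = -902.4 + 51.04 + 4.48 = -846.88.

covariance of X and B = -846.88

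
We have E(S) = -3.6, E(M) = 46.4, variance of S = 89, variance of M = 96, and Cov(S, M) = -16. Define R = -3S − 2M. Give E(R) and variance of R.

E(R) = -82, variance of R = 993

E(R) = (-3)·E(S) + (-2)·E(M) = (-3)·(-3.6) + (-2)·46.4 = -82.
variance of R = a²·variance of S + b²·variance of M + 2ab·Cov(S, M) with a = -3, b = -2.
= (-3)²·89 + (-2)²·96 + 2·(-3)·(-2)·(-16)
= 801 + 384 + (-192) = 993.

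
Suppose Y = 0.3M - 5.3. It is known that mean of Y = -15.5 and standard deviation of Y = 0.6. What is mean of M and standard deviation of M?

From Y = 0.3M - 5.3: mean of Y = a·mean of M + b, so mean of M = (mean of Y − b)/a = (-15.5 − (-5.3))/0.3 = -34.
standard deviation of Y = |a|·standard deviation of M, so standard deviation of M = 0.6/|0.3| = 2.

mean of M = -34, standard deviation of M = 2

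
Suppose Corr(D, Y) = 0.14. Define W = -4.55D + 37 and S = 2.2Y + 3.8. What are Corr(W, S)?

Linear rescalings preserve |correlation|; the slopes -4.55 and 2.2 have opposite signs, so the correlation flips sign: Corr(W, S) = −Corr(D, Y) = -0.14.

Corr(W, S) = -0.14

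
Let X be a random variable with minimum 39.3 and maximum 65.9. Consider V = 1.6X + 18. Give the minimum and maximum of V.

min(V) = 80.88, max(V) = 123.44

a = 1.6 > 0, so min(V) = a·min(X)+b = 1.6·39.3 + 18 = 80.88 and max(V) = 1.6·65.9 + 18 = 123.44.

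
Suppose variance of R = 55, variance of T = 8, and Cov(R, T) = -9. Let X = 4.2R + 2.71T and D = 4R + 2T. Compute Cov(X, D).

By bilinearity, Cov(X, D) = ac·variance of R + bd·variance of T + (ad+bc)·Cov(R, T), with a=4.2, b=2.71, c=4, d=2.
ac·variance of R = 4.2·4·55 = 924
bd·variance of T = 2.71·2·8 = 43.36
(ad+bc)·Cov(R, T) = (19.24)·(-9) = -173.16
Cov(X, D) = 924 + 43.36 + (-173.16) = 794.2.

Cov(X, D) = 794.2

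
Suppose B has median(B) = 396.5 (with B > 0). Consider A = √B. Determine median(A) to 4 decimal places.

median(A) = 19.9123

√B is monotone on this domain, so median(A) = √(396.5) ≈ 19.9123.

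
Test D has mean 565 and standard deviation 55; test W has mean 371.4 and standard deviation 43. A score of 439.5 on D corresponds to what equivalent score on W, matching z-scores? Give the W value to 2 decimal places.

W = 273.28

z = (439.5 − 565)/55 ≈ -2.2818.
W = 371.4 + z·43 = 371.4 + (439.5 − 565)·43/55 ≈ 273.28.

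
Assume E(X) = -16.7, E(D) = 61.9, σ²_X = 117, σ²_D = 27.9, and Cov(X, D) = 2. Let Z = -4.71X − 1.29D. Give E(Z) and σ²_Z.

E(Z) = -1.194, σ²_Z = 2666.27169

E(Z) = (-4.71)·E(X) + (-1.29)·E(D) = (-4.71)·(-16.7) + (-1.29)·61.9 = -1.194.
σ²_Z = a²·σ²_X + b²·σ²_D + 2ab·Cov(X, D) with a = -4.71, b = -1.29.
= (-4.71)²·117 + (-1.29)²·27.9 + 2·(-4.71)·(-1.29)·2
= 2595.5397 + 46.42839 + 24.3036 = 2666.27169.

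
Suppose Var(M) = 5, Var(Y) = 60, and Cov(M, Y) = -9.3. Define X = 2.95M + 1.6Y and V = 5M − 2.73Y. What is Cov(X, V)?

Cov(X, V) = -187.83245

By bilinearity, Cov(X, V) = ac·Var(M) + bd·Var(Y) + (ad+bc)·Cov(M, Y), with a=2.95, b=1.6, c=5, d=-2.73.
ac·Var(M) = 2.95·5·5 = 73.75
bd·Var(Y) = 1.6·(-2.73)·60 = -262.08
(ad+bc)·Cov(M, Y) = (-0.0535)·(-9.3) = 0.49755
Cov(X, V) = 73.75 + (-262.08) + 0.49755 = -187.83245.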